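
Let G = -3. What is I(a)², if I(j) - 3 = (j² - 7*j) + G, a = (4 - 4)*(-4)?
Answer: 0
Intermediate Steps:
a = 0 (a = 0*(-4) = 0)
I(j) = j² - 7*j (I(j) = 3 + ((j² - 7*j) - 3) = 3 + (-3 + j² - 7*j) = j² - 7*j)
I(a)² = (0*(-7 + 0))² = (0*(-7))² = 0² = 0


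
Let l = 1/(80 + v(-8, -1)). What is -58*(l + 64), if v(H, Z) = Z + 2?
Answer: -300730/81 ≈ -3712.7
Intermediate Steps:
v(H, Z) = 2 + Z
l = 1/81 (l = 1/(80 + (2 - 1)) = 1/(80 + 1) = 1/81 ≈ 0.012346)
-58*(l + 64) = -58*(1/81 + 64) = -58*5185/81 = -300730/81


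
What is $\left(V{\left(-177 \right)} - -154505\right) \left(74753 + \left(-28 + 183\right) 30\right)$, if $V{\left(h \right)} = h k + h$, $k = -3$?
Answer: $12296269177$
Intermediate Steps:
$V{\left(h \right)} = - 2 h$ ($V{\left(h \right)} = h \left(-3\right) + h = - 3 h + h = - 2 h$)
$\left(V{\left(-177 \right)} - -154505\right) \left(74753 + \left(-28 + 183\right) 30\right) = \left(\left(-2\right) \left(-177\right) - -154505\right) \left(74753 + \left(-28 + 183\right) 30\right) = \left(354 + 154505\right) \left(74753 + 155 \cdot 30\right) = 154859 \left(74753 + 4650\right) = 154859 \cdot 79403 = 12296269177$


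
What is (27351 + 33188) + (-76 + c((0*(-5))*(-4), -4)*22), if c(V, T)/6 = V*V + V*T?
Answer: 60463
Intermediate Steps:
c(V, T) = 6*V² + 6*T*V (c(V, T) = 6*(V*V + V*T) = 6*(V² + T*V) = 6*V² + 6*T*V)
(27351 + 33188) + (-76 + c((0*(-5))*(-4), -4)*22) = (27351 + 33188) + (-76 + (6*((0*(-5))*(-4))*(-4 + (0*(-5))*(-4)))*22) = 60539 + (-76 + (6*(0*(-4))*(-4 + 0*(-4)))*22) = 60539 + (-76 + (6*0*(-4 + 0))*22) = 60539 + (-76 + (6*0*(-4))*22) = 60539 + (-76 + 0*22) = 60539 + (-76 + 0) = 60539 - 76 = 60463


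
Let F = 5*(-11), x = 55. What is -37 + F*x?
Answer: -3062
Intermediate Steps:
F = -55
-37 + F*x = -37 - 55*55 = -37 - 3025 = -3062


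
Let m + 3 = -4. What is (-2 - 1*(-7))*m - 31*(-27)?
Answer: 802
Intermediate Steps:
m = -7 (m = -3 - 4 = -7)
(-2 - 1*(-7))*m - 31*(-27) = (-2 - 1*(-7))*(-7) - 31*(-27) = (-2 + 7)*(-7) + 837 = 5*(-7) + 837 = -35 + 837 = 802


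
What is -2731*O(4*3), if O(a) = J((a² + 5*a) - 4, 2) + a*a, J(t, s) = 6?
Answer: -409650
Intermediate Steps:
O(a) = 6 + a² (O(a) = 6 + a*a = 6 + a²)
-2731*O(4*3) = -2731*(6 + (4*3)²) = -2731*(6 + 12²) = -2731*(6 + 144) = -2731*150 = -409650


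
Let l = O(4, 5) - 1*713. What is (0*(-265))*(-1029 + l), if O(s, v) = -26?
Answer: 0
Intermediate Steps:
l = -739 (l = -26 - 1*713 = -26 - 713 = -739)
(0*(-265))*(-1029 + l) = (0*(-265))*(-1029 - 739) = 0*(-1768) = 0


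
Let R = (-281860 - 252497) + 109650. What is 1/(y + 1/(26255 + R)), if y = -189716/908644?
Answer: -90512754772/18898407069 ≈ -4.7894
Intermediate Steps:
R = -424707 (R = -534357 + 109650 = -424707)
y = -47429/227161 (y = -189716*1/908644 = -47429/227161 ≈ -0.20879)
1/(y + 1/(26255 + R)) = 1/(-47429/227161 + 1/(26255 - 424707)) = 1/(-47429/227161 + 1/(-398452)) = 1/(-47429/227161 - 1/398452) = 1/(-18898407069/90512754772) = -90512754772/18898407069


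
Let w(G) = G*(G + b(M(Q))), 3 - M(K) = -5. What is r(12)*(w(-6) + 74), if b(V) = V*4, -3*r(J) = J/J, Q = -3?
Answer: 82/3 ≈ 27.333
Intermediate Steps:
M(K) = 8 (M(K) = 3 - 1*(-5) = 3 + 5 = 8)
r(J) = -⅓ (r(J) = -J/(3*J) = -⅓*1 = -⅓)
b(V) = 4*V
w(G) = G*(32 + G) (w(G) = G*(G + 4*8) = G*(G + 32) = G*(32 + G))
r(12)*(w(-6) + 74) = -(-6*(32 - 6) + 74)/3 = -(-6*26 + 74)/3 = -(-156 + 74)/3 = -⅓*(-82) = 82/3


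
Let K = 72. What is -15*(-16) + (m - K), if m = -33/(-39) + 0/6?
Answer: 2195/13 ≈ 168.85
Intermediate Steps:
m = 11/13 (m = -33*(-1/39) + 0*(1/6) = 11/13 + 0 = 11/13 ≈ 0.84615)
-15*(-16) + (m - K) = -15*(-16) + (11/13 - 1*72) = 240 + (11/13 - 72) = 240 - 925/13 = 2195/13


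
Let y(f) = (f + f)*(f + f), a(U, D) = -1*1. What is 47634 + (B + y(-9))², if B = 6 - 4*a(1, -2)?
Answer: 159190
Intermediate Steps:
a(U, D) = -1
y(f) = 4*f² (y(f) = (2*f)*(2*f) = 4*f²)
B = 10 (B = 6 - 4*(-1) = 6 + 4 = 10)
47634 + (B + y(-9))² = 47634 + (10 + 4*(-9)²)² = 47634 + (10 + 4*81)² = 47634 + (10 + 324)² = 47634 + 334² = 47634 + 111556 = 159190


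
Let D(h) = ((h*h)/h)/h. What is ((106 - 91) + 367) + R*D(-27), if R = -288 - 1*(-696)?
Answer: 790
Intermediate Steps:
R = 408 (R = -288 + 696 = 408)
D(h) = 1 (D(h) = (h²/h)/h = h/h = 1)
((106 - 91) + 367) + R*D(-27) = ((106 - 91) + 367) + 408*1 = (15 + 367) + 408 = 382 + 408 = 790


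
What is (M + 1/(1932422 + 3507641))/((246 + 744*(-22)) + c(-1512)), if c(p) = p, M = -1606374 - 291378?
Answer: 10323890438375/95930070942 ≈ 107.62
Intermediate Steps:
M = -1897752
(M + 1/(1932422 + 3507641))/((246 + 744*(-22)) + c(-1512)) = (-1897752 + 1/(1932422 + 3507641))/((246 + 744*(-22)) - 1512) = (-1897752 + 1/5440063)/((246 - 16368) - 1512) = (-1897752 + 1/5440063)/(-16122 - 1512) = -10323890438375/5440063/(-17634) = -10323890438375/5440063*(-1/17634) = 10323890438375/95930070942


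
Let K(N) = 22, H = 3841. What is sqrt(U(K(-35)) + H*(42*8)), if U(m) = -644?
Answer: 2*sqrt(322483) ≈ 1135.8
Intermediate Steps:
sqrt(U(K(-35)) + H*(42*8)) = sqrt(-644 + 3841*(42*8)) = sqrt(-644 + 3841*336) = sqrt(-644 + 1290576) = sqrt(1289932) = 2*sqrt(322483)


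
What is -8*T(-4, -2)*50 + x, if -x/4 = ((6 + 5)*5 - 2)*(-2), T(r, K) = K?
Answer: 1224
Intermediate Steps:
x = 424 (x = -4*((6 + 5)*5 - 2)*(-2) = -4*(11*5 - 2)*(-2) = -4*(55 - 2)*(-2) = -212*(-2) = -4*(-106) = 424)
-8*T(-4, -2)*50 + x = -8*(-2)*50 + 424 = 16*50 + 424 = 800 + 424 = 1224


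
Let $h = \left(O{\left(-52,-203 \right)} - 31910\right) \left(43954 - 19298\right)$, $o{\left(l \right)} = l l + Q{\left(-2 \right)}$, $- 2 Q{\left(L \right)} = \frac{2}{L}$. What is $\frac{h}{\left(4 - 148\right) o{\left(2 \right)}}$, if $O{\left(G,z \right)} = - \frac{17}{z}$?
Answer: $\frac{19964311466}{16443} \approx 1.2142 \cdot 10^{6}$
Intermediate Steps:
$Q{\left(L \right)} = - \frac{1}{L}$ ($Q{\left(L \right)} = - \frac{2 \frac{1}{L}}{2} = - \frac{1}{L}$)
$o{\left(l \right)} = \frac{1}{2} + l^{2}$ ($o{\left(l \right)} = l l - \frac{1}{-2} = l^{2} - - \frac{1}{2} = l^{2} + \frac{1}{2} = \frac{1}{2} + l^{2}$)
$h = - \frac{159714491728}{203}$ ($h = \left(- \frac{17}{-203} - 31910\right) \left(43954 - 19298\right) = \left(\left(-17\right) \left(- \frac{1}{203}\right) - 31910\right) 24656 = \left(\frac{17}{203} - 31910\right) 24656 = \left(- \frac{6477713}{203}\right) 24656 = - \frac{159714491728}{203} \approx -7.8677 \cdot 10^{8}$)
$\frac{h}{\left(4 - 148\right) o{\left(2 \right)}} = - \frac{159714491728}{203 \left(4 - 148\right) \left(\frac{1}{2} + 2^{2}\right)} = - \frac{159714491728}{203 \left(- 144 \left(\frac{1}{2} + 4\right)\right)} = - \frac{159714491728}{203 \left(\left(-144\right) \frac{9}{2}\right)} = - \frac{159714491728}{203 \left(-648\right)} = \left(- \frac{159714491728}{203}\right) \left(- \frac{1}{648}\right) = \frac{19964311466}{16443}$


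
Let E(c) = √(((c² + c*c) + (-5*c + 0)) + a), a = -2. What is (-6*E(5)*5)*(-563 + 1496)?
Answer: -27990*√23 ≈ -1.3424e+5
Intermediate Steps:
E(c) = √(-2 - 5*c + 2*c²) (E(c) = √(((c² + c*c) + (-5*c + 0)) - 2) = √(((c² + c²) - 5*c) - 2) = √((2*c² - 5*c) - 2) = √((-5*c + 2*c²) - 2) = √(-2 - 5*c + 2*c²))
(-6*E(5)*5)*(-563 + 1496) = (-6*√(-2 - 5*5 + 2*5²)*5)*(-563 + 1496) = (-6*√(-2 - 25 + 2*25)*5)*933 = (-6*√(-2 - 25 + 50)*5)*933 = (-6*√23*5)*933 = -30*√23*933 = -27990*√23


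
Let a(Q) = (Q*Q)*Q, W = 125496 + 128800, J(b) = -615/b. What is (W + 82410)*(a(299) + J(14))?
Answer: 63003075013763/7 ≈ 9.0004e+12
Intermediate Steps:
W = 254296
a(Q) = Q³ (a(Q) = Q²*Q = Q³)
(W + 82410)*(a(299) + J(14)) = (254296 + 82410)*(299³ - 615/14) = 336706*(26730899 - 615*1/14) = 336706*(26730899 - 615/14) = 336706*(374231971/14) = 63003075013763/7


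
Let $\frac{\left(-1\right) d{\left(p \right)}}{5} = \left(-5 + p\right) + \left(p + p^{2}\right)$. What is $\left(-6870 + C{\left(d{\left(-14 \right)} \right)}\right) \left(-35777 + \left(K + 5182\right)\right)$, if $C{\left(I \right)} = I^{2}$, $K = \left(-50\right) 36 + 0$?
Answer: $-21295015225$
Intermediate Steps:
$d{\left(p \right)} = 25 - 10 p - 5 p^{2}$ ($d{\left(p \right)} = - 5 \left(\left(-5 + p\right) + \left(p + p^{2}\right)\right) = - 5 \left(-5 + p^{2} + 2 p\right) = 25 - 10 p - 5 p^{2}$)
$K = -1800$ ($K = -1800 + 0 = -1800$)
$\left(-6870 + C{\left(d{\left(-14 \right)} \right)}\right) \left(-35777 + \left(K + 5182\right)\right) = \left(-6870 + \left(25 - -140 - 5 \left(-14\right)^{2}\right)^{2}\right) \left(-35777 + \left(-1800 + 5182\right)\right) = \left(-6870 + \left(25 + 140 - 980\right)^{2}\right) \left(-35777 + 3382\right) = \left(-6870 + \left(25 + 140 - 980\right)^{2}\right) \left(-32395\right) = \left(-6870 + \left(-815\right)^{2}\right) \left(-32395\right) = \left(-6870 + 664225\right) \left(-32395\right) = 657355 \left(-32395\right) = -21295015225$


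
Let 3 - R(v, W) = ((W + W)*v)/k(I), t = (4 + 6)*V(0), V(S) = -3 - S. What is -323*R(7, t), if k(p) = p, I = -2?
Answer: 66861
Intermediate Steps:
t = -30 (t = (4 + 6)*(-3 - 1*0) = 10*(-3 + 0) = 10*(-3) = -30)
R(v, W) = 3 + W*v (R(v, W) = 3 - (W + W)*v/(-2) = 3 - (2*W)*v*(-1)/2 = 3 - 2*W*v*(-1)/2 = 3 - (-1)*W*v = 3 + W*v)
-323*R(7, t) = -323*(3 - 30*7) = -323*(3 - 210) = -323*(-207) = 66861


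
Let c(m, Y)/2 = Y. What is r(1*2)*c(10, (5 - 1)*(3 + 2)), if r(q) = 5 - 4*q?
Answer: -120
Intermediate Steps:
c(m, Y) = 2*Y
r(1*2)*c(10, (5 - 1)*(3 + 2)) = (5 - 4*2)*(2*((5 - 1)*(3 + 2))) = (5 - 4*2)*(2*(4*5)) = (5 - 8)*(2*20) = -3*40 = -120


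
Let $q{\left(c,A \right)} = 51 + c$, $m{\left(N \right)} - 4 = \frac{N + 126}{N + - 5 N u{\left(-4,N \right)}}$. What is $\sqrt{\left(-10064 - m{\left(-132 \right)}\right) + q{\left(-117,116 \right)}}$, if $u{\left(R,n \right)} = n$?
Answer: $\frac{i \sqrt{2143034602918}}{14542} \approx 100.67 i$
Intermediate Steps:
$m{\left(N \right)} = 4 + \frac{126 + N}{N - 5 N^{2}}$ ($m{\left(N \right)} = 4 + \frac{N + 126}{N + - 5 N N} = 4 + \frac{126 + N}{N - 5 N^{2}}$)
$\sqrt{\left(-10064 - m{\left(-132 \right)}\right) + q{\left(-117,116 \right)}} = \sqrt{\left(-10064 - \frac{-126 - -660 + 20 \left(-132\right)^{2}}{\left(-132\right) \left(-1 + 5 \left(-132\right)\right)}\right) + \left(51 - 117\right)} = \sqrt{\left(-10064 - - \frac{-126 + 660 + 20 \cdot 17424}{132 \left(-1 - 660\right)}\right) - 66} = \sqrt{\left(-10064 - - \frac{-126 + 660 + 348480}{132 \left(-661\right)}\right) - 66} = \sqrt{\left(-10064 - \left(- \frac{1}{132}\right) \left(- \frac{1}{661}\right) 349014\right) - 66} = \sqrt{\left(-10064 - \frac{58169}{14542}\right) - 66} = \sqrt{- \frac{146408857}{14542} - 66} = \sqrt{- \frac{147368629}{14542}} = \frac{i \sqrt{2143034602918}}{14542}$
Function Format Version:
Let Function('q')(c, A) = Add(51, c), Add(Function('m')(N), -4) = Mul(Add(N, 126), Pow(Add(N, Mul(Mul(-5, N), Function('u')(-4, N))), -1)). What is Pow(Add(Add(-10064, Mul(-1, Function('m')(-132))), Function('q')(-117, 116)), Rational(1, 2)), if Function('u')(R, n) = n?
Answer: Mul(Rational(1, 14542), I, Pow(2143034602918, Rational(1, 2))) ≈ Mul(100.67, I)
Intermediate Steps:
Function('m')(N) = Add(4, Mul(Pow(Add(N, Mul(-5, Pow(N, 2))), -1), Add(126, N))) (Function('m')(N) = Add(4, Mul(Add(N, 126), Pow(Add(N, Mul(Mul(-5, N), N)), -1))) = Add(4, Mul(Add(126, N), Pow(Add(N, Mul(-5, Pow(N, 2))), -1))) = Add(4, Mul(Pow(Add(N, Mul(-5, Pow(N, 2))), -1), Add(126, N))))
Pow(Add(Add(-10064, Mul(-1, Function('m')(-132))), Function('q')(-117, 116)), Rational(1, 2)) = Pow(Add(Add(-10064, Mul(-1, Mul(Pow(-132, -1), Pow(Add(-1, Mul(5, -132)), -1), Add(-126, Mul(-5, -132), Mul(20, Pow(-132, 2)))))), Add(51, -117)), Rational(1, 2)) = Pow(Add(Add(-10064, Mul(-1, Mul(Rational(-1, 132), Pow(Add(-1, -660), -1), Add(-126, 660, Mul(20, 17424))))), -66), Rational(1, 2)) = Pow(Add(Add(-10064, Mul(-1, Mul(Rational(-1, 132), Pow(-661, -1), Add(-126, 660, 348480)))), -66), Rational(1, 2)) = Pow(Add(Add(-10064, Mul(-1, Mul(Rational(-1, 132), Rational(-1, 661), 349014))), -66), Rational(1, 2)) = Pow(Add(Add(-10064, Mul(-1, Rational(58169, 14542))), -66), Rational(1, 2)) = Pow(Add(Add(-10064, Rational(-58169, 14542)), -66), Rational(1, 2)) = Pow(Add(Rational(-146408857, 14542), -66), Rational(1, 2)) = Pow(Rational(-147368629, 14542), Rational(1, 2)) = Mul(Rational(1, 14542), I, Pow(2143034602918, Rational(1, 2)))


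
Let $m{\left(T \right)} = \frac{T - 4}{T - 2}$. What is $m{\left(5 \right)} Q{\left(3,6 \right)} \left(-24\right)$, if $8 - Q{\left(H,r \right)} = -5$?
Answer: $-104$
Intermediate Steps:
$m{\left(T \right)} = \frac{-4 + T}{-2 + T}$
$Q{\left(H,r \right)} = 13$ ($Q{\left(H,r \right)} = 8 - -5 = 8 + 5 = 13$)
$m{\left(5 \right)} Q{\left(3,6 \right)} \left(-24\right) = \frac{-4 + 5}{-2 + 5} \cdot 13 \left(-24\right) = \frac{1}{3} \cdot 1 \cdot 13 \left(-24\right) = \frac{1}{3} \cdot 13 \left(-24\right) = \frac{13}{3} \left(-24\right) = -104$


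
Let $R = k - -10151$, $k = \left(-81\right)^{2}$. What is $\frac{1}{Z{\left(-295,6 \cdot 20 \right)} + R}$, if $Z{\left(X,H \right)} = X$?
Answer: $\frac{1}{16417} \approx 6.0912 \cdot 10^{-5}$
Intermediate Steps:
$k = 6561$
$R = 16712$ ($R = 6561 - -10151 = 6561 + 10151 = 16712$)
$\frac{1}{Z{\left(-295,6 \cdot 20 \right)} + R} = \frac{1}{-295 + 16712} = \frac{1}{16417}$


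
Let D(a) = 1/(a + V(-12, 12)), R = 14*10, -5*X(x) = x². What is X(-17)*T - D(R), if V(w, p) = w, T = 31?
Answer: -1146757/640 ≈ -1791.8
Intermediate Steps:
X(x) = -x²/5
R = 140
D(a) = 1/(-12 + a) (D(a) = 1/(a - 12) = 1/(-12 + a))
X(-17)*T - D(R) = -⅕*(-17)²*31 - 1/(-12 + 140) = -⅕*289*31 - 1/128 = -289/5*31 - 1*1/128 = -8959/5 - 1/128 = -1146757/640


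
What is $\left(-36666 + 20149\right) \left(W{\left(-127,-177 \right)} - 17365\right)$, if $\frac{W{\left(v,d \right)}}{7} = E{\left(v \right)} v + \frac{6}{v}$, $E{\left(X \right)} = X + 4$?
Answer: $- \frac{192946176424}{127} \approx -1.5193 \cdot 10^{9}$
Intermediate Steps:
$E{\left(X \right)} = 4 + X$
$W{\left(v,d \right)} = \frac{42}{v} + 7 v \left(4 + v\right)$ ($W{\left(v,d \right)} = 7 \left(\left(4 + v\right) v + \frac{6}{v}\right) = 7 \left(v \left(4 + v\right) + \frac{6}{v}\right) = 7 \left(\frac{6}{v} + v \left(4 + v\right)\right) = \frac{42}{v} + 7 v \left(4 + v\right)$)
$\left(-36666 + 20149\right) \left(W{\left(-127,-177 \right)} - 17365\right) = \left(-36666 + 20149\right) \left(\frac{7 \left(6 + \left(-127\right)^{2} \left(4 - 127\right)\right)}{-127} - 17365\right) = - 16517 \left(7 \left(- \frac{1}{127}\right) \left(6 + 16129 \left(-123\right)\right) - 17365\right) = - 16517 \left(7 \left(- \frac{1}{127}\right) \left(6 - 1983867\right) - 17365\right) = - 16517 \left(7 \left(- \frac{1}{127}\right) \left(-1983861\right) - 17365\right) = - 16517 \left(\frac{13887027}{127} - 17365\right) = \left(-16517\right) \frac{11681672}{127} = - \frac{192946176424}{127}$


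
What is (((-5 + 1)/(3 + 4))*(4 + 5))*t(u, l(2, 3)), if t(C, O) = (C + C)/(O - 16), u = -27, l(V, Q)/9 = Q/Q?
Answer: -1944/49 ≈ -39.673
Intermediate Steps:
l(V, Q) = 9 (l(V, Q) = 9*(Q/Q) = 9*1 = 9)
t(C, O) = 2*C/(-16 + O) (t(C, O) = (2*C)/(-16 + O) = 2*C/(-16 + O))
(((-5 + 1)/(3 + 4))*(4 + 5))*t(u, l(2, 3)) = (((-5 + 1)/(3 + 4))*(4 + 5))*(2*(-27)/(-16 + 9)) = (-4/7*9)*(2*(-27)/(-7)) = (-4*1/7*9)*(2*(-27)*(-1/7)) = -4/7*9*(54/7) = -36/7*54/7 = -1944/49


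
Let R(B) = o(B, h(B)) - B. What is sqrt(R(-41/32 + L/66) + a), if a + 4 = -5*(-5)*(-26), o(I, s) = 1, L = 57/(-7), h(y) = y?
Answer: I*sqrt(247251774)/616 ≈ 25.526*I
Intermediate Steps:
L = -57/7 (L = 57*(-1/7) = -57/7 ≈ -8.1429)
R(B) = 1 - B
a = -654 (a = -4 - 5*(-5)*(-26) = -4 + 25*(-26) = -4 - 650 = -654)
sqrt(R(-41/32 + L/66) + a) = sqrt((1 - (-41/32 - 57/7/66)) - 654) = sqrt((1 - (-41*1/32 - 57/7*1/66)) - 654) = sqrt((1 - (-41/32 - 19/154)) - 654) = sqrt((1 - 1*(-3461/2464)) - 654) = sqrt((1 + 3461/2464) - 654) = sqrt(5925/2464 - 654) = sqrt(-1605531/2464) = I*sqrt(247251774)/616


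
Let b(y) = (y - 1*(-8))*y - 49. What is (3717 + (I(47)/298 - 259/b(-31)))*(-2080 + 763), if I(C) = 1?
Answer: -484269925401/98936 ≈ -4.8948e+6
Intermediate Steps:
b(y) = -49 + y*(8 + y) (b(y) = (y + 8)*y - 49 = (8 + y)*y - 49 = y*(8 + y) - 49 = -49 + y*(8 + y))
(3717 + (I(47)/298 - 259/b(-31)))*(-2080 + 763) = (3717 + (1/298 - 259/(-49 + (-31)² + 8*(-31))))*(-2080 + 763) = (3717 + (1*(1/298) - 259/(-49 + 961 - 248)))*(-1317) = (3717 + (1/298 - 259/664))*(-1317) = (3717 - 38259/98936)*(-1317) = (367706853/98936)*(-1317) = -484269925401/98936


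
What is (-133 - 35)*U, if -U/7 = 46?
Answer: 54096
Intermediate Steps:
U = -322 (U = -7*46 = -322)
(-133 - 35)*U = (-133 - 35)*(-322) = -168*(-322) = 54096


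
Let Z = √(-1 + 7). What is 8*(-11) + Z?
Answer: -88 + √6 ≈ -85.551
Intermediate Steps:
Z = √6 ≈ 2.4495
8*(-11) + Z = 8*(-11) + √6 = -88 + √6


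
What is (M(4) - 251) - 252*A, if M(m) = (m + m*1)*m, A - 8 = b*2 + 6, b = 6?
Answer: -6771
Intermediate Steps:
A = 26 (A = 8 + (6*2 + 6) = 8 + (12 + 6) = 8 + 18 = 26)
M(m) = 2*m² (M(m) = (m + m)*m = (2*m)*m = 2*m²)
(M(4) - 251) - 252*A = (2*4² - 251) - 252*26 = (2*16 - 251) - 6552 = (32 - 251) - 6552 = -219 - 6552 = -6771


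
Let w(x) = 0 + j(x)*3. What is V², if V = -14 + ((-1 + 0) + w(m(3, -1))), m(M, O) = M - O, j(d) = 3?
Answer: 36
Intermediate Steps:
w(x) = 9 (w(x) = 0 + 3*3 = 0 + 9 = 9)
V = -6 (V = -14 + ((-1 + 0) + 9) = -14 + (-1 + 9) = -14 + 8 = -6)
V² = (-6)² = 36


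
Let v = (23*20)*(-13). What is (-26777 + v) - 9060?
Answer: -41817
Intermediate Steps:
v = -5980 (v = 460*(-13) = -5980)
(-26777 + v) - 9060 = (-26777 - 5980) - 9060 = -32757 - 9060 = -41817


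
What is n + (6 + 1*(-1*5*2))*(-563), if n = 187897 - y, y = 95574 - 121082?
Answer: 215657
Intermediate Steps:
y = -25508
n = 213405 (n = 187897 - 1*(-25508) = 187897 + 25508 = 213405)
n + (6 + 1*(-1*5*2))*(-563) = 213405 + (6 + 1*(-1*5*2))*(-563) = 213405 + (6 + 1*(-5*2))*(-563) = 213405 + (6 + 1*(-10))*(-563) = 213405 + (6 - 10)*(-563) = 213405 - 4*(-563) = 213405 + 2252 = 215657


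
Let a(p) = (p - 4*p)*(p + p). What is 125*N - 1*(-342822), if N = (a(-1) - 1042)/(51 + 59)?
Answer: 3757942/11 ≈ 3.4163e+5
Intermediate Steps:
a(p) = -6*p**2 (a(p) = (-3*p)*(2*p) = -6*p**2)
N = -524/55 (N = (-6*(-1)**2 - 1042)/(51 + 59) = (-6*1 - 1042)/110 = (-6 - 1042)*(1/110) = -1048*1/110 = -524/55 ≈ -9.5273)
125*N - 1*(-342822) = 125*(-524/55) - 1*(-342822) = -13100/11 + 342822 = 3757942/11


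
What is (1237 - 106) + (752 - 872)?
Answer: 1011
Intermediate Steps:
(1237 - 106) + (752 - 872) = 1131 - 120 = 1011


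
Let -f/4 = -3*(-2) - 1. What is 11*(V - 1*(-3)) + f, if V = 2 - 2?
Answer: 13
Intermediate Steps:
V = 0
f = -20 (f = -4*(-3*(-2) - 1) = -4*(6 - 1) = -4*5 = -20)
11*(V - 1*(-3)) + f = 11*(0 - 1*(-3)) - 20 = 11*(0 + 3) - 20 = 11*3 - 20 = 33 - 20 = 13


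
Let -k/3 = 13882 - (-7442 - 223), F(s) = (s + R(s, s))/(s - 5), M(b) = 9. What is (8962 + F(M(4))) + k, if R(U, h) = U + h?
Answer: -222689/4 ≈ -55672.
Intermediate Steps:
F(s) = 3*s/(-5 + s) (F(s) = (s + (s + s))/(s - 5) = (s + 2*s)/(-5 + s) = (3*s)/(-5 + s) = 3*s/(-5 + s))
k = -64641 (k = -3*(13882 - (-7442 - 223)) = -3*(13882 - 1*(-7665)) = -3*(13882 + 7665) = -3*21547 = -64641)
(8962 + F(M(4))) + k = (8962 + 3*9/(-5 + 9)) - 64641 = (8962 + 3*9/4) - 64641 = (8962 + 3*9*(1/4)) - 64641 = (8962 + 27/4) - 64641 = 35875/4 - 64641 = -222689/4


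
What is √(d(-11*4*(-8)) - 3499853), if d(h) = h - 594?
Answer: I*√3500095 ≈ 1870.9*I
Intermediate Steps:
d(h) = -594 + h
√(d(-11*4*(-8)) - 3499853) = √((-594 - 11*4*(-8)) - 3499853) = √((-594 - 44*(-8)) - 3499853) = √((-594 + 352) - 3499853) = √(-242 - 3499853) = √(-3500095) = I*√3500095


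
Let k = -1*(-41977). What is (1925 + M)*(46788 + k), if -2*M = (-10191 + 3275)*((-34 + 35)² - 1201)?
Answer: -368168371375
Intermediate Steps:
k = 41977
M = -4149600 (M = -(-10191 + 3275)*((-34 + 35)² - 1201)/2 = -(-3458)*(1² - 1201) = -(-3458)*(1 - 1201) = -(-3458)*(-1200) = -½*8299200 = -4149600)
(1925 + M)*(46788 + k) = (1925 - 4149600)*(46788 + 41977) = -4147675*88765 = -368168371375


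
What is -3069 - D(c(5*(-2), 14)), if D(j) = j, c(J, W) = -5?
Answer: -3064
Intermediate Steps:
-3069 - D(c(5*(-2), 14)) = -3069 - 1*(-5) = -3069 + 5 = -3064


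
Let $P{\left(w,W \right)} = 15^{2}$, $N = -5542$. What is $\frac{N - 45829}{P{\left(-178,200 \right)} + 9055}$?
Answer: $- \frac{51371}{9280} \approx -5.5357$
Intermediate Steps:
$P{\left(w,W \right)} = 225$
$\frac{N - 45829}{P{\left(-178,200 \right)} + 9055} = \frac{-5542 - 45829}{225 + 9055} = - \frac{51371}{9280}$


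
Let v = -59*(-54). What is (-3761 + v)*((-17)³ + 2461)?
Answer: 1409900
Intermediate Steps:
v = 3186
(-3761 + v)*((-17)³ + 2461) = (-3761 + 3186)*((-17)³ + 2461) = -575*(-4913 + 2461) = -575*(-2452) = 1409900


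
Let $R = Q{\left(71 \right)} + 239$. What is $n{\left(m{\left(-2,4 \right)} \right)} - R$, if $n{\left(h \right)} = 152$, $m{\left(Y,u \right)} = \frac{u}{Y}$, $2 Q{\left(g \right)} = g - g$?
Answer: $-87$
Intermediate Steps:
$Q{\left(g \right)} = 0$ ($Q{\left(g \right)} = \frac{g - g}{2} = \frac{1}{2} \cdot 0 = 0$)
$R = 239$ ($R = 0 + 239 = 239$)
$n{\left(m{\left(-2,4 \right)} \right)} - R = 152 - 239 = -87$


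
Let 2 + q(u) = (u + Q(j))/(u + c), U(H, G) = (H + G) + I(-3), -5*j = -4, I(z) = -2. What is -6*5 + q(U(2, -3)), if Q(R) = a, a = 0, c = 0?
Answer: -31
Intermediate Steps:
j = ⅘ (j = -⅕*(-4) = ⅘ ≈ 0.80000)
U(H, G) = -2 + G + H (U(H, G) = (H + G) - 2 = (G + H) - 2 = -2 + G + H)
Q(R) = 0
q(u) = -1 (q(u) = -2 + (u + 0)/(u + 0) = -2 + u/u = -2 + 1 = -1)
-6*5 + q(U(2, -3)) = -6*5 - 1 = -30 - 1 = -31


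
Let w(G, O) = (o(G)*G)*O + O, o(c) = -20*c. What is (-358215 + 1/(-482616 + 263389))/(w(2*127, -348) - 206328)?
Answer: -39265199903/49197244499634 ≈ -0.00079812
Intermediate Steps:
w(G, O) = O - 20*O*G² (w(G, O) = ((-20*G)*G)*O + O = (-20*G²)*O + O = -20*O*G² + O = O - 20*O*G²)
(-358215 + 1/(-482616 + 263389))/(w(2*127, -348) - 206328) = (-358215 + 1/(-482616 + 263389))/(-348*(1 - 20*(2*127)²) - 206328) = (-358215 + 1/(-219227))/(-348*(1 - 20*254²) - 206328) = (-358215 - 1/219227)/(-348*(1 - 20*64516) - 206328) = -78530399806/(219227*(-348*(1 - 1290320) - 206328)) = -78530399806/(219227*(-348*(-1290319) - 206328)) = -78530399806/(219227*(449031012 - 206328)) = -78530399806/219227/448824684 = -78530399806/219227*1/448824684 = -39265199903/49197244499634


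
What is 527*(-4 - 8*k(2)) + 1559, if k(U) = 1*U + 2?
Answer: -17413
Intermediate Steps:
k(U) = 2 + U (k(U) = U + 2 = 2 + U)
527*(-4 - 8*k(2)) + 1559 = 527*(-4 - 8*(2 + 2)) + 1559 = 527*(-4 - 8*4) + 1559 = 527*(-4 - 32) + 1559 = 527*(-36) + 1559 = -18972 + 1559 = -17413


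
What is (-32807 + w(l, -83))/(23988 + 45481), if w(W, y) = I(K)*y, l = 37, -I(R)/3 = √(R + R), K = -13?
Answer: -32807/69469 + 249*I*√26/69469 ≈ -0.47225 + 0.018277*I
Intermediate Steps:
I(R) = -3*√2*√R (I(R) = -3*√(R + R) = -3*√2*√R)
w(W, y) = -3*I*y*√26 (w(W, y) = (-3*√2*√(-13))*y = (-3*√2*I*√13)*y = (-3*I*√26)*y = -3*I*y*√26)
(-32807 + w(l, -83))/(23988 + 45481) = (-32807 - 3*I*(-83)*√26)/(23988 + 45481) = (-32807 + 249*I*√26)/69469 = (-32807 + 249*I*√26)*(1/69469) = -32807/69469 + 249*I*√26/69469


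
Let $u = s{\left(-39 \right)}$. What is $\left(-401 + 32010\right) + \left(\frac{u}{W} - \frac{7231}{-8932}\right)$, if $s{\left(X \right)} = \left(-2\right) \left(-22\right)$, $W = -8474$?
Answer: $\frac{170895625657}{5406412} \approx 31610.0$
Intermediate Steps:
$s{\left(X \right)} = 44$
$u = 44$
$\left(-401 + 32010\right) + \left(\frac{u}{W} - \frac{7231}{-8932}\right) = \left(-401 + 32010\right) + \left(\frac{44}{-8474} - \frac{7231}{-8932}\right) = 31609 + \left(44 \left(- \frac{1}{8474}\right) - - \frac{1033}{1276}\right) = 31609 + \left(- \frac{22}{4237} + \frac{1033}{1276}\right) = 31609 + \frac{4348749}{5406412} = \frac{170895625657}{5406412}$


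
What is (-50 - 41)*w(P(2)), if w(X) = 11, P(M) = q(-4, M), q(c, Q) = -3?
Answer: -1001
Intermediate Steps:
P(M) = -3
(-50 - 41)*w(P(2)) = (-50 - 41)*11 = -91*11 = -1001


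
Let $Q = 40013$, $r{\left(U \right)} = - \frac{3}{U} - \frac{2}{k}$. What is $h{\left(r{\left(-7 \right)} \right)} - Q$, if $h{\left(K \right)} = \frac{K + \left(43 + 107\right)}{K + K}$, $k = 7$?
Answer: $- \frac{78975}{2} \approx -39488.0$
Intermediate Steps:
$r{\left(U \right)} = - \frac{2}{7} - \frac{3}{U}$ ($r{\left(U \right)} = - \frac{3}{U} - \frac{2}{7} = - \frac{2}{7} - \frac{3}{U}$)
$h{\left(K \right)} = \frac{150 + K}{2 K}$ ($h{\left(K \right)} = \frac{K + 150}{2 K} = \left(150 + K\right) \frac{1}{2 K} = \frac{150 + K}{2 K}$)
$h{\left(r{\left(-7 \right)} \right)} - Q = \frac{150 - \left(\frac{2}{7} + \frac{3}{-7}\right)}{2 \left(- \frac{2}{7} - \frac{3}{-7}\right)} - 40013 = \frac{150 - - \frac{1}{7}}{2 \left(- \frac{2}{7} - - \frac{3}{7}\right)} - 40013 = \frac{150 + \left(- \frac{2}{7} + \frac{3}{7}\right)}{2 \left(- \frac{2}{7} + \frac{3}{7}\right)} - 40013 = \frac{\frac{1}{\frac{1}{7}} \left(150 + \frac{1}{7}\right)}{2} - 40013 = \frac{1}{2} \cdot 7 \cdot \frac{1051}{7} - 40013 = \frac{1051}{2} - 40013 = - \frac{78975}{2}$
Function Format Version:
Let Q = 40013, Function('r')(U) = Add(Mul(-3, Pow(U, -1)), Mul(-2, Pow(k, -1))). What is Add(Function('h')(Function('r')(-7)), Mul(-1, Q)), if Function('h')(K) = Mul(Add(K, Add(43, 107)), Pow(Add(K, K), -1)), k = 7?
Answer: Rational(-78975, 2) ≈ -39488.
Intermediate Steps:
Function('r')(U) = Add(Rational(-2, 7), Mul(-3, Pow(U, -1))) (Function('r')(U) = Add(Mul(-3, Pow(U, -1)), Mul(-2, Pow(7, -1))) = Add(Mul(-3, Pow(U, -1)), Mul(-2, Rational(1, 7))) = Add(Mul(-3, Pow(U, -1)), Rational(-2, 7)) = Add(Rational(-2, 7), Mul(-3, Pow(U, -1))))
Function('h')(K) = Mul(Rational(1, 2), Pow(K, -1), Add(150, K)) (Function('h')(K) = Mul(Add(K, 150), Pow(Mul(2, K), -1)) = Mul(Add(150, K), Mul(Rational(1, 2), Pow(K, -1))) = Mul(Rational(1, 2), Pow(K, -1), Add(150, K)))
Add(Function('h')(Function('r')(-7)), Mul(-1, Q)) = Add(Mul(Rational(1, 2), Pow(Add(Rational(-2, 7), Mul(-3, Pow(-7, -1))), -1), Add(150, Add(Rational(-2, 7), Mul(-3, Pow(-7, -1))))), Mul(-1, 40013)) = Add(Mul(Rational(1, 2), Pow(Add(Rational(-2, 7), Mul(-3, Rational(-1, 7))), -1), Add(150, Add(Rational(-2, 7), Mul(-3, Rational(-1, 7))))), -40013) = Add(Mul(Rational(1, 2), Pow(Add(Rational(-2, 7), Rational(3, 7)), -1), Add(150, Add(Rational(-2, 7), Rational(3, 7)))), -40013) = Add(Mul(Rational(1, 2), Pow(Rational(1, 7), -1), Add(150, Rational(1, 7))), -40013) = Add(Mul(Rational(1, 2), 7, Rational(1051, 7)), -40013) = Add(Rational(1051, 2), -40013) = Rational(-78975, 2)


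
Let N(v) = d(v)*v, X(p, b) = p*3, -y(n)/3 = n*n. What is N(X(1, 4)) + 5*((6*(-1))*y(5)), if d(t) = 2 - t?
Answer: 2247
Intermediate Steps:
y(n) = -3*n² (y(n) = -3*n*n = -3*n²)
X(p, b) = 3*p
N(v) = v*(2 - v) (N(v) = (2 - v)*v = v*(2 - v))
N(X(1, 4)) + 5*((6*(-1))*y(5)) = (3*1)*(2 - 3) + 5*((6*(-1))*(-3*5²)) = 3*(2 - 1*3) + 5*(-(-18)*25) = 3*(2 - 3) + 5*(-6*(-75)) = 3*(-1) + 5*450 = -3 + 2250 = 2247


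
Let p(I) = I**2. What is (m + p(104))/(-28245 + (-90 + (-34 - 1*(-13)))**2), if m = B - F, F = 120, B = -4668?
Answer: -1507/3981 ≈ -0.37855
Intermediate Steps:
m = -4788 (m = -4668 - 1*120 = -4668 - 120 = -4788)
(m + p(104))/(-28245 + (-90 + (-34 - 1*(-13)))**2) = (-4788 + 104**2)/(-28245 + (-90 + (-34 - 1*(-13)))**2) = (-4788 + 10816)/(-28245 + (-90 + (-34 + 13))**2) = 6028/(-28245 + (-90 - 21)**2) = 6028/(-28245 + (-111)**2) = 6028/(-28245 + 12321) = 6028/(-15924) = 6028*(-1/15924) = -1507/3981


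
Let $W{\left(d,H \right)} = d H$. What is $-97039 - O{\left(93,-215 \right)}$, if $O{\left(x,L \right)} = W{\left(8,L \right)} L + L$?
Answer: $-466624$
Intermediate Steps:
$W{\left(d,H \right)} = H d$
$O{\left(x,L \right)} = L + 8 L^{2}$ ($O{\left(x,L \right)} = L 8 L + L = 8 L L + L = 8 L^{2} + L = L + 8 L^{2}$)
$-97039 - O{\left(93,-215 \right)} = -97039 - - 215 \left(1 + 8 \left(-215\right)\right) = -97039 - - 215 \left(1 - 1720\right) = -97039 - \left(-215\right) \left(-1719\right) = -97039 - 369585 = -466624$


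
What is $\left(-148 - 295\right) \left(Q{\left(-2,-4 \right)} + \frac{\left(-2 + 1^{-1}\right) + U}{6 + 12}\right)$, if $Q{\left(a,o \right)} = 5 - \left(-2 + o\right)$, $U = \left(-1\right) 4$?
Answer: $- \frac{85499}{18} \approx -4749.9$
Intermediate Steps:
$U = -4$
$Q{\left(a,o \right)} = 7 - o$
$\left(-148 - 295\right) \left(Q{\left(-2,-4 \right)} + \frac{\left(-2 + 1^{-1}\right) + U}{6 + 12}\right) = \left(-148 - 295\right) \left(\left(7 - -4\right) + \frac{\left(-2 + 1^{-1}\right) - 4}{6 + 12}\right) = - 443 \left(\left(7 + 4\right) + \frac{\left(-2 + 1\right) - 4}{18}\right) = - 443 \left(11 + \frac{-1 - 4}{18}\right) = - 443 \left(11 + \frac{1}{18} \left(-5\right)\right) = - 443 \left(11 - \frac{5}{18}\right) = \left(-443\right) \frac{193}{18} = - \frac{85499}{18}$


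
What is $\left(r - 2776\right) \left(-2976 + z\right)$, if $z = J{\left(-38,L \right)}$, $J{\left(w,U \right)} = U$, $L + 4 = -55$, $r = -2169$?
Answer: $15008075$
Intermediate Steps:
$L = -59$ ($L = -4 - 55 = -59$)
$z = -59$
$\left(r - 2776\right) \left(-2976 + z\right) = \left(-2169 - 2776\right) \left(-2976 - 59\right) = \left(-4945\right) \left(-3035\right) = 15008075$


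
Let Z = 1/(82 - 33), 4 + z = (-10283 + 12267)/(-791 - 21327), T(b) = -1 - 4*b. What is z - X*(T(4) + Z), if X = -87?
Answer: -802710828/541891 ≈ -1481.3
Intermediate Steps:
z = -45228/11059 (z = -4 + (-10283 + 12267)/(-791 - 21327) = -4 + 1984/(-22118) = -4 + 1984*(-1/22118) = -4 - 992/11059 = -45228/11059 ≈ -4.0897)
Z = 1/49 ≈ 0.020408
z - X*(T(4) + Z) = -45228/11059 - (-87)*((-1 - 4*4) + 1/49) = -45228/11059 - (-87)*((-1 - 16) + 1/49) = -45228/11059 - (-87)*(-17 + 1/49) = -45228/11059 - (-87)*(-832)/49 = -45228/11059 - 1*72384/49 = -45228/11059 - 72384/49 = -802710828/541891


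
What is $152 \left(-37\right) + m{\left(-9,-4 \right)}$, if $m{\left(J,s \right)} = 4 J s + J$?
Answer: $-5489$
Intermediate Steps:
$m{\left(J,s \right)} = J + 4 J s$ ($m{\left(J,s \right)} = 4 J s + J = J + 4 J s$)
$152 \left(-37\right) + m{\left(-9,-4 \right)} = 152 \left(-37\right) - 9 \left(1 + 4 \left(-4\right)\right) = -5624 - 9 \left(1 - 16\right) = -5624 - -135 = -5624 + 135 = -5489$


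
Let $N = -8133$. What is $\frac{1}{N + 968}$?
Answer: $- \frac{1}{7165} \approx -0.00013957$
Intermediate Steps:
$\frac{1}{N + 968} = \frac{1}{-8133 + 968} = \frac{1}{-7165} = - \frac{1}{7165}$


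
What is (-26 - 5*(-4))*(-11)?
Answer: 66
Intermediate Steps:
(-26 - 5*(-4))*(-11) = (-26 + 20)*(-11) = -6*(-11) = 66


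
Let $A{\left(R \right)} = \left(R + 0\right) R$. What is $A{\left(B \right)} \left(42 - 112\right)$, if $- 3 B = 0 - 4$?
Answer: $- \frac{1120}{9} \approx -124.44$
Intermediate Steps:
$B = \frac{4}{3}$ ($B = - \frac{0 - 4}{3} = \left(- \frac{1}{3}\right) \left(-4\right) = \frac{4}{3} \approx 1.3333$)
$A{\left(R \right)} = R^{2}$ ($A{\left(R \right)} = R R = R^{2}$)
$A{\left(B \right)} \left(42 - 112\right) = \left(\frac{4}{3}\right)^{2} \left(42 - 112\right) = \frac{16}{9} \left(-70\right) = - \frac{1120}{9}$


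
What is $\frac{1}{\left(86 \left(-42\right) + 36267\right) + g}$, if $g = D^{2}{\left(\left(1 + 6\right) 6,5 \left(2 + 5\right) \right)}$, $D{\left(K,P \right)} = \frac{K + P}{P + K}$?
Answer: $\frac{1}{32656} \approx 3.0622 \cdot 10^{-5}$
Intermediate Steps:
$D{\left(K,P \right)} = 1$ ($D{\left(K,P \right)} = \frac{K + P}{K + P} = 1$)
$g = 1$ ($g = 1^{2} = 1$)
$\frac{1}{\left(86 \left(-42\right) + 36267\right) + g} = \frac{1}{\left(86 \left(-42\right) + 36267\right) + 1} = \frac{1}{\left(-3612 + 36267\right) + 1} = \frac{1}{32655 + 1} = \frac{1}{32656}$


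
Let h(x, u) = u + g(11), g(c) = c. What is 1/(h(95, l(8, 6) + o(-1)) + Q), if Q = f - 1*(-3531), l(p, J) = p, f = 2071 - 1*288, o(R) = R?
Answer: 1/5332 ≈ 0.00018755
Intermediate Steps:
f = 1783 (f = 2071 - 288 = 1783)
h(x, u) = 11 + u (h(x, u) = u + 11 = 11 + u)
Q = 5314 (Q = 1783 - 1*(-3531) = 1783 + 3531 = 5314)
1/(h(95, l(8, 6) + o(-1)) + Q) = 1/((11 + (8 - 1)) + 5314) = 1/((11 + 7) + 5314) = 1/(18 + 5314) = 1/5332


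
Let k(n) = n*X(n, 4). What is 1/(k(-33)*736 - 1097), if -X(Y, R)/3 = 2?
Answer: 1/144631 ≈ 6.9141e-6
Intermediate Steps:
X(Y, R) = -6 (X(Y, R) = -3*2 = -6)
k(n) = -6*n (k(n) = n*(-6) = -6*n)
1/(k(-33)*736 - 1097) = 1/(-6*(-33)*736 - 1097) = 1/(198*736 - 1097) = 1/(145728 - 1097) = 1/144631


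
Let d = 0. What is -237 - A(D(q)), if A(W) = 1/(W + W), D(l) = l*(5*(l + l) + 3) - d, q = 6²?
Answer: -6194233/26136 ≈ -237.00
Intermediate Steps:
q = 36
D(l) = l*(3 + 10*l) (D(l) = l*(5*(l + l) + 3) - 1*0 = l*(5*(2*l) + 3) + 0 = l*(10*l + 3) + 0 = l*(3 + 10*l) + 0 = l*(3 + 10*l))
A(W) = 1/(2*W)
-237 - A(D(q)) = -237 - 1/(2*(36*(3 + 10*36))) = -237 - 1/(2*(36*(3 + 360))) = -237 - 1/(2*(36*363)) = -237 - 1/(2*13068) = -237 - 1*1/26136 = -237 - 1/26136 = -6194233/26136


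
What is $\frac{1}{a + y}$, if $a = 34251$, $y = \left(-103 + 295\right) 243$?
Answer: $\frac{1}{80907} \approx 1.236 \cdot 10^{-5}$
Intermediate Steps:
$y = 46656$ ($y = 192 \cdot 243 = 46656$)
$\frac{1}{a + y} = \frac{1}{34251 + 46656} = \frac{1}{80907}$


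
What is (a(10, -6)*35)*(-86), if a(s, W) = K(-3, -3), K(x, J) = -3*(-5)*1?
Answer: -45150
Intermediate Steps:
K(x, J) = 15 (K(x, J) = 15*1 = 15)
a(s, W) = 15
(a(10, -6)*35)*(-86) = (15*35)*(-86) = 525*(-86) = -45150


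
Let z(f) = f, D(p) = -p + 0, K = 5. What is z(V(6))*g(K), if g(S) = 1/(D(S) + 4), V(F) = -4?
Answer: 4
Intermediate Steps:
D(p) = -p
g(S) = 1/(4 - S) (g(S) = 1/(-S + 4) = 1/(4 - S))
z(V(6))*g(K) = -(-4)/(-4 + 5) = -(-4)/1 = -(-4) = -4*(-1) = 4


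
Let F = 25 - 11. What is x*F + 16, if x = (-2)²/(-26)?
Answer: 180/13 ≈ 13.846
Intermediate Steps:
x = -2/13 (x = 4*(-1/26) = -2/13 ≈ -0.15385)
F = 14
x*F + 16 = -2/13*14 + 16 = -28/13 + 16 = 180/13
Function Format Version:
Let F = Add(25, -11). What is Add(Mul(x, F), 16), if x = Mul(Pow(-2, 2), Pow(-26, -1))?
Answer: Rational(180, 13) ≈ 13.846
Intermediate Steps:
x = Rational(-2, 13) (x = Mul(4, Rational(-1, 26)) = Rational(-2, 13) ≈ -0.15385)
F = 14
Add(Mul(x, F), 16) = Add(Mul(Rational(-2, 13), 14), 16) = Add(Rational(-28, 13), 16) = Rational(180, 13)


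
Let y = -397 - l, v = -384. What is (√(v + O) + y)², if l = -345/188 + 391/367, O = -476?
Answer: 743288934979265/4760448016 - 27338305*I*√215/17249 ≈ 1.5614e+5 - 23240.0*I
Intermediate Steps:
l = -53107/68996 (l = -345*1/188 + 391*(1/367) = -345/188 + 391/367 = -53107/68996 ≈ -0.76971)
y = -27338305/68996 (y = -397 - 1*(-53107/68996) = -397 + 53107/68996 = -27338305/68996 ≈ -396.23)
(√(v + O) + y)² = (√(-384 - 476) - 27338305/68996)² = (√(-860) - 27338305/68996)² = (2*I*√215 - 27338305/68996)² = (-27338305/68996 + 2*I*√215)²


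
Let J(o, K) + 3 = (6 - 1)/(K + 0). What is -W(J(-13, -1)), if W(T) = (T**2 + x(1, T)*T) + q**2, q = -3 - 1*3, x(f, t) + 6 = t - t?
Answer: -148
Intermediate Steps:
J(o, K) = -3 + 5/K (J(o, K) = -3 + (6 - 1)/(K + 0) = -3 + 5/K)
x(f, t) = -6 (x(f, t) = -6 + (t - t) = -6 + 0 = -6)
q = -6 (q = -3 - 3 = -6)
W(T) = 36 + T**2 - 6*T (W(T) = (T**2 - 6*T) + (-6)**2 = (T**2 - 6*T) + 36 = 36 + T**2 - 6*T)
-W(J(-13, -1)) = -(36 + (-3 + 5/(-1))**2 - 6*(-3 + 5/(-1))) = -(36 + (-3 + 5*(-1))**2 - 6*(-3 + 5*(-1))) = -(36 + (-3 - 5)**2 - 6*(-3 - 5)) = -(36 + (-8)**2 - 6*(-8)) = -(36 + 64 + 48) = -1*148 = -148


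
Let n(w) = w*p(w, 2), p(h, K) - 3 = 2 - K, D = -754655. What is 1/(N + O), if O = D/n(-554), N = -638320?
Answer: -1662/1060133185 ≈ -1.5677e-6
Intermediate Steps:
p(h, K) = 5 - K (p(h, K) = 3 + (2 - K) = 5 - K)
n(w) = 3*w (n(w) = w*(5 - 1*2) = w*(5 - 2) = w*3 = 3*w)
O = 754655/1662 (O = -754655/(3*(-554)) = -754655/(-1662) = -754655*(-1/1662) = 754655/1662 ≈ 454.06)
1/(N + O) = 1/(-638320 + 754655/1662) = 1/(-1060133185/1662) = -1662/1060133185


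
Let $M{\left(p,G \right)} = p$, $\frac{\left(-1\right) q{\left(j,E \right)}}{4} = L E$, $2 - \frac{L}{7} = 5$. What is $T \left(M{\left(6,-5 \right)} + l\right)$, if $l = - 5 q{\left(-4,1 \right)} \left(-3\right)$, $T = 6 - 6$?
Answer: $0$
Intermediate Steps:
$L = -21$ ($L = 14 - 35 = -21$)
$T = 0$ ($T = 6 - 6 = 0$)
$q{\left(j,E \right)} = 84 E$ ($q{\left(j,E \right)} = - 4 \left(- 21 E\right) = 84 E$)
$l = 1260$ ($l = - 5 \cdot 84 \cdot 1 \left(-3\right) = \left(-5\right) 84 \left(-3\right) = \left(-420\right) \left(-3\right) = 1260$)
$T \left(M{\left(6,-5 \right)} + l\right) = 0 \left(6 + 1260\right) = 0 \cdot 1266 = 0$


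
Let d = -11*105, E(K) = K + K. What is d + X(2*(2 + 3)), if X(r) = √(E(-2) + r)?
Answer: -1155 + √6 ≈ -1152.6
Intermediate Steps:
E(K) = 2*K
X(r) = √(-4 + r) (X(r) = √(2*(-2) + r) = √(-4 + r))
d = -1155
d + X(2*(2 + 3)) = -1155 + √(-4 + 2*(2 + 3)) = -1155 + √(-4 + 2*5) = -1155 + √(-4 + 10) = -1155 + √6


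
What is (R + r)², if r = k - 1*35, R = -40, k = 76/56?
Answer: 1062961/196 ≈ 5423.3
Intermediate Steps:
k = 19/14 (k = 76*(1/56) = 19/14 ≈ 1.3571)
r = -471/14 (r = 19/14 - 1*35 = 19/14 - 35 = -471/14 ≈ -33.643)
(R + r)² = (-40 - 471/14)² = (-1031/14)² = 1062961/196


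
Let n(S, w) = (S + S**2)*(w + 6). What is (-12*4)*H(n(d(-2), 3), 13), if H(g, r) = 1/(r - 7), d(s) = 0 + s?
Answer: -8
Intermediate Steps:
d(s) = s
n(S, w) = (6 + w)*(S + S**2) (n(S, w) = (S + S**2)*(6 + w) = (6 + w)*(S + S**2))
H(g, r) = 1/(-7 + r)
(-12*4)*H(n(d(-2), 3), 13) = (-12*4)/(-7 + 13) = -48/6 = -48*1/6 = -8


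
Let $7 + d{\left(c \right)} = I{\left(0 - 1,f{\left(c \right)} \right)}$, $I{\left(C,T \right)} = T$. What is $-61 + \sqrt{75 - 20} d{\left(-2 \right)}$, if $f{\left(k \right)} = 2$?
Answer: $-61 - 5 \sqrt{55} \approx -98.081$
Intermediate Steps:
$d{\left(c \right)} = -5$ ($d{\left(c \right)} = -7 + 2 = -5$)
$-61 + \sqrt{75 - 20} d{\left(-2 \right)} = -61 + \sqrt{75 - 20} \left(-5\right) = -61 + \sqrt{55} \left(-5\right) = -61 - 5 \sqrt{55}$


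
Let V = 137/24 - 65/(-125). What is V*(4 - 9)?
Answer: -3737/120 ≈ -31.142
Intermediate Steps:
V = 3737/600 (V = 137*(1/24) - 65*(-1/125) = 137/24 + 13/25 = 3737/600 ≈ 6.2283)
V*(4 - 9) = 3737*(4 - 9)/600 = (3737/600)*(-5) = -3737/120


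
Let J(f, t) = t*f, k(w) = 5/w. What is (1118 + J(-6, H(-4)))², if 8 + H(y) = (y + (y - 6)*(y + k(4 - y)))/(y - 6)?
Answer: 560600329/400 ≈ 1.4015e+6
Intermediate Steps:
H(y) = -8 + (y + (-6 + y)*(y + 5/(4 - y)))/(-6 + y) (H(y) = -8 + (y + (y - 6)*(y + 5/(4 - y)))/(y - 6) = -8 + (y + (-6 + y)*(y + 5/(4 - y)))/(-6 + y))
J(f, t) = f*t
(1118 + J(-6, H(-4)))² = (1118 - 6*(-162 + (-4)³ - 17*(-4)² + 95*(-4))/(24 + (-4)² - 10*(-4)))² = (1118 - 6*(-162 - 64 - 17*16 - 380)/(24 + 16 + 40))² = (1118 - 6*(-162 - 64 - 272 - 380)/80)² = (1118 - 3*(-878)/40)² = (1118 - 6*(-439/40))² = (1118 + 1317/20)² = (23677/20)² = 560600329/400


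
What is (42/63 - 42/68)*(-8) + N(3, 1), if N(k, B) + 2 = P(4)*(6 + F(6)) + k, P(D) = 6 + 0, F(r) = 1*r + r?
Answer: 5539/51 ≈ 108.61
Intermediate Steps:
F(r) = 2*r (F(r) = r + r = 2*r)
P(D) = 6
N(k, B) = 106 + k (N(k, B) = -2 + (6*(6 + 2*6) + k) = -2 + (6*(6 + 12) + k) = -2 + (6*18 + k) = -2 + (108 + k) = 106 + k)
(42/63 - 42/68)*(-8) + N(3, 1) = (42/63 - 42/68)*(-8) + (106 + 3) = (42*(1/63) - 42*1/68)*(-8) + 109 = (2/3 - 21/34)*(-8) + 109 = (5/102)*(-8) + 109 = -20/51 + 109 = 5539/51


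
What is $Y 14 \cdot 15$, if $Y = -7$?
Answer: $-1470$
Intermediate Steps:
$Y 14 \cdot 15 = \left(-7\right) 14 \cdot 15 = \left(-98\right) 15 = -1470$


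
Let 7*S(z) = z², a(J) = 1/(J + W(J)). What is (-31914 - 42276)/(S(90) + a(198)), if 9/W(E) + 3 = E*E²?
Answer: -266061939196410/4149791295941 ≈ -64.115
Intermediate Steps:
W(E) = 9/(-3 + E³) (W(E) = 9/(-3 + E*E²) = 9/(-3 + E³))
a(J) = 1/(J + 9/(-3 + J³))
S(z) = z²/7
(-31914 - 42276)/(S(90) + a(198)) = (-31914 - 42276)/((⅐)*90² + (-3 + 198³)/(9 + 198*(-3 + 198³))) = -74190/((⅐)*8100 + (-3 + 7762392)/(9 + 198*(-3 + 7762392))) = -74190/(8100/7 + 7762389/(9 + 198*7762389)) = -74190/(8100/7 + 7762389/(9 + 1536953022)) = -74190/(8100/7 + 7762389/1536953031) = -74190/(8100/7 + (1/1536953031)*7762389) = -74190/(8100/7 + 2587463/512317677) = -74190/4149791295941/3586223739 = -74190*3586223739/4149791295941 = -266061939196410/4149791295941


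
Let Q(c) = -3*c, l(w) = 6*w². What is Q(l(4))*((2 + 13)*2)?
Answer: -8640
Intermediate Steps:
Q(l(4))*((2 + 13)*2) = (-18*4²)*((2 + 13)*2) = (-18*16)*(15*2) = -3*96*30 = -288*30 = -8640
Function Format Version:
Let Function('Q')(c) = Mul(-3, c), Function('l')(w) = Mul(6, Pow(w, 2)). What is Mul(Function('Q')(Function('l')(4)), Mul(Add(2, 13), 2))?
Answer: -8640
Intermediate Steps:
Mul(Function('Q')(Function('l')(4)), Mul(Add(2, 13), 2)) = Mul(Mul(-3, Mul(6, Pow(4, 2))), Mul(Add(2, 13), 2)) = Mul(Mul(-3, Mul(6, 16)), Mul(15, 2)) = Mul(Mul(-3, 96), 30) = Mul(-288, 30) = -8640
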